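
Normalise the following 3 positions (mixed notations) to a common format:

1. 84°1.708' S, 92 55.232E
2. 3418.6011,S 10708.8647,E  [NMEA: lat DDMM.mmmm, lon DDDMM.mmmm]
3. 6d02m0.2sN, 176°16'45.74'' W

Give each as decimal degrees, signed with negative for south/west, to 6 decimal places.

1. -84.028467, 92.920533
2. -34.310018, 107.147745
3. 6.033389, -176.279372

Point 1:
  Latitude: 84 + 1.708/60 = 84.0284667
  hemisphere S, so the sign is −
  Longitude: 55.232′ = 0.920533°; total 92.9205333
  E → positive
Point 2:
  φ: degrees = first 2 digits = 34, minutes = 18.6011; 34 + 18.6011/60 = 34.3100183
  S ⇒ negate
  Lon: degrees = first 3 digits = 107, minutes = 8.8647; 107 + 8.8647/60 = 107.1477450
  E → positive
Point 3:
  Latitude: 2′ + 0.2″ = 2.00333′; 6 + 2.00333/60 = 6.0333889
  N ⇒ keep positive
  λ: 16′ + 45.74″ = 16.76233′; 176 + 16.76233/60 = 176.2793722
  hemisphere W, so the sign is −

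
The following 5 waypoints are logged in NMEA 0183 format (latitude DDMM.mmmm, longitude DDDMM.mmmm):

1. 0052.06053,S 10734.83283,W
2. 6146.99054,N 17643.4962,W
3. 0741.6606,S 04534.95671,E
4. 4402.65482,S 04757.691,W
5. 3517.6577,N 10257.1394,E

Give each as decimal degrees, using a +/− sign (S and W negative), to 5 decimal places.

Point 1:
  φ: split at 2 digits → 00° and 52.06053′; 0 + 52.06053/60 = 0.867676
  S ⇒ negate
  λ: split at 3 digits → 107° and 34.83283′; 107 + 34.83283/60 = 107.580547
  W → negative
Point 2:
  Lat: degrees = first 2 digits = 61, minutes = 46.99054; 61 + 46.99054/60 = 61.783176
  N → positive
  Lon: split at 3 digits → 176° and 43.4962′; 176 + 43.4962/60 = 176.724937
  hemisphere W, so the sign is −
Point 3:
  Latitude: split at 2 digits → 07° and 41.6606′; 7 + 41.6606/60 = 7.694343
  S → negative
  λ: split at 3 digits → 045° and 34.95671′; 45 + 34.95671/60 = 45.582612
  E ⇒ keep positive
Point 4:
  Latitude: degrees = first 2 digits = 44, minutes = 2.65482; 44 + 2.65482/60 = 44.044247
  S → negative
  Lon: split at 3 digits → 047° and 57.691′; 47 + 57.691/60 = 47.961517
  W → negative
Point 5:
  Latitude: split at 2 digits → 35° and 17.6577′; 35 + 17.6577/60 = 35.294295
  N ⇒ keep positive
  Lon: split at 3 digits → 102° and 57.1394′; 102 + 57.1394/60 = 102.952323
  E → positive

1. -0.86768, -107.58055
2. 61.78318, -176.72494
3. -7.69434, 45.58261
4. -44.04425, -47.96152
5. 35.29430, 102.95232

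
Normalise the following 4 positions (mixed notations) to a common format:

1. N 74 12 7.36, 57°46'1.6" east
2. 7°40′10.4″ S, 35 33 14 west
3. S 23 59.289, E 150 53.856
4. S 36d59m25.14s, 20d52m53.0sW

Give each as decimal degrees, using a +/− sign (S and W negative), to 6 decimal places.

Point 1:
  φ: 74° + 12/60 + 7.36/3600 = 74 + 0.200000 + 0.002044 = 74.2020444
  N ⇒ keep positive
  Lon: 46′ + 1.6″ = 46.02667′; 57 + 46.02667/60 = 57.7671111
  E → positive
Point 2:
  φ: 40′ + 10.4″ = 40.17333′; 7 + 40.17333/60 = 7.6695556
  hemisphere S, so the sign is −
  Lon: 35 + 33/60 + 14/3600 = 35.5538889
  hemisphere W, so the sign is −
Point 3:
  Lat: 23 + 59.289/60 = 23.9881500
  S ⇒ negate
  λ: 53.856′ = 0.897600°; total 150.8976000
  E ⇒ keep positive
Point 4:
  φ: 59′ + 25.14″ = 59.41900′; 36 + 59.41900/60 = 36.9903167
  S ⇒ negate
  Lon: 52′ + 53″ = 52.88333′; 20 + 52.88333/60 = 20.8813889
  hemisphere W, so the sign is −

1. 74.202044, 57.767111
2. -7.669556, -35.553889
3. -23.988150, 150.897600
4. -36.990317, -20.881389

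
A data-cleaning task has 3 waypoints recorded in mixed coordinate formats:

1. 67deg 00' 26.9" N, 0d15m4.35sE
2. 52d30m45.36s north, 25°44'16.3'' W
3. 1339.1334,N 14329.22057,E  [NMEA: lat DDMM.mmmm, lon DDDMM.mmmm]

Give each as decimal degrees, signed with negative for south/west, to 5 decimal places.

1. 67.00747, 0.25121
2. 52.51260, -25.73786
3. 13.65222, 143.48701

Point 1:
  Lat: 0′ + 26.9″ = 0.44833′; 67 + 0.44833/60 = 67.007472
  N ⇒ keep positive
  Longitude: 15′ + 4.35″ = 15.07250′; 0 + 15.07250/60 = 0.251208
  E ⇒ keep positive
Point 2:
  φ: 30′ + 45.36″ = 30.75600′; 52 + 30.75600/60 = 52.512600
  N ⇒ keep positive
  λ: 25° + 44/60 + 16.3/3600 = 25 + 0.733333 + 0.004528 = 25.737861
  hemisphere W, so the sign is −
Point 3:
  Lat: split at 2 digits → 13° and 39.1334′; 13 + 39.1334/60 = 13.652223
  N ⇒ keep positive
  Lon: degrees = first 3 digits = 143, minutes = 29.22057; 143 + 29.22057/60 = 143.487010
  E ⇒ keep positive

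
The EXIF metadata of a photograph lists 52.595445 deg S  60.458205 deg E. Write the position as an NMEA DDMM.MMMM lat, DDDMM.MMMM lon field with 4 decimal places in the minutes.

Lat: fractional part 0.595445 → 35.726700 minutes
Lon: 60° + 0.458205 × 60 = 60° 27.492300′

5235.7267,S / 06027.4923,E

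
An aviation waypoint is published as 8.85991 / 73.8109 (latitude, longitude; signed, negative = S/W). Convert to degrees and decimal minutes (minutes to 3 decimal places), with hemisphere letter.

φ: fractional part 0.859910 → 51.59460 minutes
Longitude: minutes = (73.810900 − 73) × 60 = 48.65400

8° 51.595′ N, 73° 48.654′ E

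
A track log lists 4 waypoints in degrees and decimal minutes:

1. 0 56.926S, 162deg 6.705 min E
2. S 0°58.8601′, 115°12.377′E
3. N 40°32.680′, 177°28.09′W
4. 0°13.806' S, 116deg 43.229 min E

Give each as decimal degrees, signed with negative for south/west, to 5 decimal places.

Point 1:
  Lat: 56.926′ = 0.948767°; total 0.948767
  S ⇒ negate
  Longitude: 6.705′ = 0.111750°; total 162.111750
  E → positive
Point 2:
  Latitude: 58.8601′ = 0.981002°; total 0.981002
  S → negative
  Longitude: 115 + 12.377/60 = 115.206283
  E ⇒ keep positive
Point 3:
  Latitude: 40 + 32.68/60 = 40.544667
  N ⇒ keep positive
  λ: 28.09′ = 0.468167°; total 177.468167
  W → negative
Point 4:
  Lat: 0 + 13.806/60 = 0.230100
  S → negative
  Longitude: 116 + 43.229/60 = 116.720483
  E ⇒ keep positive

1. -0.94877, 162.11175
2. -0.98100, 115.20628
3. 40.54467, -177.46817
4. -0.23010, 116.72048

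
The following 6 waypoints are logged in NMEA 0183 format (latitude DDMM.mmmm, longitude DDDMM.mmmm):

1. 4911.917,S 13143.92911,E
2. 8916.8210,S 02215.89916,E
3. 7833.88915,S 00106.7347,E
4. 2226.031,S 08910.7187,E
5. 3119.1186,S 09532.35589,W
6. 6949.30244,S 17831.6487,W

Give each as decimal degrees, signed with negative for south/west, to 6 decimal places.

1. -49.198617, 131.732152
2. -89.280350, 22.264986
3. -78.564819, 1.112245
4. -22.433850, 89.178645
5. -31.318643, -95.539265
6. -69.821707, -178.527478

Point 1:
  Lat: split at 2 digits → 49° and 11.917′; 49 + 11.917/60 = 49.1986167
  S ⇒ negate
  Lon: degrees = first 3 digits = 131, minutes = 43.92911; 131 + 43.92911/60 = 131.7321518
  E → positive
Point 2:
  φ: split at 2 digits → 89° and 16.821′; 89 + 16.821/60 = 89.2803500
  S ⇒ negate
  Lon: degrees = first 3 digits = 22, minutes = 15.89916; 22 + 15.89916/60 = 22.2649860
  E ⇒ keep positive
Point 3:
  φ: degrees = first 2 digits = 78, minutes = 33.88915; 78 + 33.88915/60 = 78.5648192
  S ⇒ negate
  λ: split at 3 digits → 001° and 6.7347′; 1 + 6.7347/60 = 1.1122450
  E → positive
Point 4:
  Lat: split at 2 digits → 22° and 26.031′; 22 + 26.031/60 = 22.4338500
  S ⇒ negate
  Longitude: degrees = first 3 digits = 89, minutes = 10.7187; 89 + 10.7187/60 = 89.1786450
  E ⇒ keep positive
Point 5:
  φ: degrees = first 2 digits = 31, minutes = 19.1186; 31 + 19.1186/60 = 31.3186433
  S → negative
  λ: split at 3 digits → 095° and 32.35589′; 95 + 32.35589/60 = 95.5392648
  W ⇒ negate
Point 6:
  φ: split at 2 digits → 69° and 49.30244′; 69 + 49.30244/60 = 69.8217073
  S → negative
  Longitude: degrees = first 3 digits = 178, minutes = 31.6487; 178 + 31.6487/60 = 178.5274783
  hemisphere W, so the sign is −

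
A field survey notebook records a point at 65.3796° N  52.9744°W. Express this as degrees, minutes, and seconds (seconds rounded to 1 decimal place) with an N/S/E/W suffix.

φ: 0.379600° → 22.77600′; 0.77600 × 60 = 46.560″
Lon: 0.974400° → 58.46400′; 0.46400 × 60 = 27.840″

65°22′46.6″ N, 52°58′27.8″ W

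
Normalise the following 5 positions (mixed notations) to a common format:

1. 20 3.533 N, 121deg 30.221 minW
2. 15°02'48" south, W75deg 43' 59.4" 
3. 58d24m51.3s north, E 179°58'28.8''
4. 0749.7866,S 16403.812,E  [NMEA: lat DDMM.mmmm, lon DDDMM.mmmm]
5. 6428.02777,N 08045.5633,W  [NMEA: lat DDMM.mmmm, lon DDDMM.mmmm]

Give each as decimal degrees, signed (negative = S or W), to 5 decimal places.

1. 20.05888, -121.50368
2. -15.04667, -75.73317
3. 58.41425, 179.97467
4. -7.82978, 164.06353
5. 64.46713, -80.75939

Point 1:
  Lat: 20 + 3.533/60 = 20.058883
  N → positive
  λ: 30.221′ = 0.503683°; total 121.503683
  W → negative
Point 2:
  Latitude: 15° + 2/60 + 48/3600 = 15 + 0.033333 + 0.013333 = 15.046667
  S → negative
  Lon: 75 + 43/60 + 59.4/3600 = 75.733167
  hemisphere W, so the sign is −
Point 3:
  Lat: 58° + 24/60 + 51.3/3600 = 58 + 0.400000 + 0.014250 = 58.414250
  N ⇒ keep positive
  Longitude: 179 + 58/60 + 28.8/3600 = 179.974667
  E ⇒ keep positive
Point 4:
  Latitude: degrees = first 2 digits = 7, minutes = 49.7866; 7 + 49.7866/60 = 7.829777
  S → negative
  Lon: degrees = first 3 digits = 164, minutes = 3.812; 164 + 3.812/60 = 164.063533
  E → positive
Point 5:
  φ: split at 2 digits → 64° and 28.02777′; 64 + 28.02777/60 = 64.467130
  N → positive
  λ: split at 3 digits → 080° and 45.5633′; 80 + 45.5633/60 = 80.759388
  W ⇒ negate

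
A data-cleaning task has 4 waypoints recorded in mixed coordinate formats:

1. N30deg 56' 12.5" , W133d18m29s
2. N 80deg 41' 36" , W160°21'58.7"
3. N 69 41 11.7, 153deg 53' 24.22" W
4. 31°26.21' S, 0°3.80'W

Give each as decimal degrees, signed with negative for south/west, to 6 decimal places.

Point 1:
  Lat: 56′ + 12.5″ = 56.20833′; 30 + 56.20833/60 = 30.9368056
  N → positive
  λ: 133 + 18/60 + 29/3600 = 133.3080556
  W ⇒ negate
Point 2:
  Latitude: 80° + 41/60 + 36/3600 = 80 + 0.683333 + 0.010000 = 80.6933333
  N ⇒ keep positive
  Lon: 160° + 21/60 + 58.7/3600 = 160 + 0.350000 + 0.016306 = 160.3663056
  hemisphere W, so the sign is −
Point 3:
  Lat: 41′ + 11.7″ = 41.19500′; 69 + 41.19500/60 = 69.6865833
  N ⇒ keep positive
  Longitude: 153 + 53/60 + 24.22/3600 = 153.8900611
  W → negative
Point 4:
  φ: 26.21′ = 0.436833°; total 31.4368333
  S → negative
  λ: 3.8′ = 0.063333°; total 0.0633333
  hemisphere W, so the sign is −

1. 30.936806, -133.308056
2. 80.693333, -160.366306
3. 69.686583, -153.890061
4. -31.436833, -0.063333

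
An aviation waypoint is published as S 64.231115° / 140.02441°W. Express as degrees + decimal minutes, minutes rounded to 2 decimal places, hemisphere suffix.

64° 13.87′ S, 140° 1.46′ W

φ: fractional part 0.231115 → 13.8669 minutes
λ: fractional part 0.024410 → 1.4646 minutes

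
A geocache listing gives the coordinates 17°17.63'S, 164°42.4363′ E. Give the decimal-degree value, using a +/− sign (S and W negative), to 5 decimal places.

-17.29383, 164.70727

Latitude: 17.63′ = 0.293833°; total 17.293833
S ⇒ negate
Longitude: 164 + 42.4363/60 = 164.707272
E ⇒ keep positive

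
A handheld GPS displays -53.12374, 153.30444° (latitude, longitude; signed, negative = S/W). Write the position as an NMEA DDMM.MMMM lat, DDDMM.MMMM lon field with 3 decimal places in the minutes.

5307.424,S / 15318.266,E

Latitude is negative → S; |value| = 53.123740
φ: minutes = (53.123740 − 53) × 60 = 7.42440
Lon: minutes = (153.304440 − 153) × 60 = 18.26640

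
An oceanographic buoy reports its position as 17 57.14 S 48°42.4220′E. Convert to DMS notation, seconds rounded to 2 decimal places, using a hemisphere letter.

Lat: fractional minutes 0.14000 × 60 = 8.4000″
Longitude: fractional minutes 0.42200 × 60 = 25.3200″

17°57′8.40″ S, 48°42′25.32″ E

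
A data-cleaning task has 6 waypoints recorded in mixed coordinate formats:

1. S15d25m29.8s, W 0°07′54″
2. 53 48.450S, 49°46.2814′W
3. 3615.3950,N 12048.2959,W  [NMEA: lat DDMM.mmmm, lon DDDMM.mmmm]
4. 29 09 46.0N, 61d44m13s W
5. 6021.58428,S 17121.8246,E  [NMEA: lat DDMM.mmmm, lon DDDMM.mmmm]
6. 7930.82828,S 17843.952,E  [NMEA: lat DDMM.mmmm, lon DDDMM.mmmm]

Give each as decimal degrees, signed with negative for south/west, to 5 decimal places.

1. -15.42494, -0.13167
2. -53.80750, -49.77136
3. 36.25658, -120.80493
4. 29.16278, -61.73694
5. -60.35974, 171.36374
6. -79.51380, 178.73253

Point 1:
  Latitude: 15° + 25/60 + 29.8/3600 = 15 + 0.416667 + 0.008278 = 15.424944
  hemisphere S, so the sign is −
  Lon: 0° + 7/60 + 54/3600 = 0 + 0.116667 + 0.015000 = 0.131667
  W → negative
Point 2:
  φ: 48.45′ = 0.807500°; total 53.807500
  S ⇒ negate
  Longitude: 46.2814′ = 0.771357°; total 49.771357
  W → negative
Point 3:
  Latitude: degrees = first 2 digits = 36, minutes = 15.395; 36 + 15.395/60 = 36.256583
  N → positive
  λ: split at 3 digits → 120° and 48.2959′; 120 + 48.2959/60 = 120.804932
  W → negative
Point 4:
  Latitude: 9′ + 46″ = 9.76667′; 29 + 9.76667/60 = 29.162778
  N → positive
  λ: 61 + 44/60 + 13/3600 = 61.736944
  hemisphere W, so the sign is −
Point 5:
  Lat: split at 2 digits → 60° and 21.58428′; 60 + 21.58428/60 = 60.359738
  S ⇒ negate
  λ: degrees = first 3 digits = 171, minutes = 21.8246; 171 + 21.8246/60 = 171.363743
  E ⇒ keep positive
Point 6:
  Lat: degrees = first 2 digits = 79, minutes = 30.82828; 79 + 30.82828/60 = 79.513805
  hemisphere S, so the sign is −
  Lon: degrees = first 3 digits = 178, minutes = 43.952; 178 + 43.952/60 = 178.732533
  E ⇒ keep positive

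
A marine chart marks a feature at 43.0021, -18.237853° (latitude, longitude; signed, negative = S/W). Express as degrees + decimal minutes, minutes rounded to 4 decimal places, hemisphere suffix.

43° 0.1260′ N, 18° 14.2712′ W

φ: minutes = (43.002100 − 43) × 60 = 0.126000
Longitude is negative → W; |value| = 18.237853
Lon: 18° + 0.237853 × 60 = 18° 14.271180′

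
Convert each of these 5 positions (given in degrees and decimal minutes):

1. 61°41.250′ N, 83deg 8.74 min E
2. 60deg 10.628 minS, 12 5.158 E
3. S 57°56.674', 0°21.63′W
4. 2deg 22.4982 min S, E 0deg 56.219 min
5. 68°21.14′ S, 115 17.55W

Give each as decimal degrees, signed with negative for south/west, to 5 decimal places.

1. 61.68750, 83.14567
2. -60.17713, 12.08597
3. -57.94457, -0.36050
4. -2.37497, 0.93698
5. -68.35233, -115.29250

Point 1:
  Latitude: 41.25′ = 0.687500°; total 61.687500
  N → positive
  Longitude: 8.74′ = 0.145667°; total 83.145667
  E ⇒ keep positive
Point 2:
  Lat: 10.628′ = 0.177133°; total 60.177133
  S ⇒ negate
  Lon: 12 + 5.158/60 = 12.085967
  E → positive
Point 3:
  Lat: 56.674′ = 0.944567°; total 57.944567
  S → negative
  Lon: 0 + 21.63/60 = 0.360500
  W → negative
Point 4:
  Latitude: 2 + 22.4982/60 = 2.374970
  hemisphere S, so the sign is −
  λ: 56.219′ = 0.936983°; total 0.936983
  E → positive
Point 5:
  Latitude: 68 + 21.14/60 = 68.352333
  S → negative
  Longitude: 115 + 17.55/60 = 115.292500
  hemisphere W, so the sign is −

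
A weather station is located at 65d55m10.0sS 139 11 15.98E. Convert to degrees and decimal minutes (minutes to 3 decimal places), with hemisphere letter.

Lat: seconds/60 = 0.16667; minutes = 55 + 0.16667 = 55.16667
λ: seconds/60 = 0.26633; minutes = 11 + 0.26633 = 11.26633

65° 55.167′ S, 139° 11.266′ E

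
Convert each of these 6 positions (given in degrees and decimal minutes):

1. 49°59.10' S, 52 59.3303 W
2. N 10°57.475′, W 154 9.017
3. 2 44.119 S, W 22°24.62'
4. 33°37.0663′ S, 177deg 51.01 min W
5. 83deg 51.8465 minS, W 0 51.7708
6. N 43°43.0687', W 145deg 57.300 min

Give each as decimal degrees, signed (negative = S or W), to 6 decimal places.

Point 1:
  φ: 49 + 59.1/60 = 49.9850000
  hemisphere S, so the sign is −
  Longitude: 52 + 59.3303/60 = 52.9888383
  hemisphere W, so the sign is −
Point 2:
  φ: 57.475′ = 0.957917°; total 10.9579167
  N → positive
  Lon: 9.017′ = 0.150283°; total 154.1502833
  hemisphere W, so the sign is −
Point 3:
  Lat: 2 + 44.119/60 = 2.7353167
  S ⇒ negate
  Longitude: 22 + 24.62/60 = 22.4103333
  W → negative
Point 4:
  Latitude: 33 + 37.0663/60 = 33.6177717
  S → negative
  Longitude: 51.01′ = 0.850167°; total 177.8501667
  W → negative
Point 5:
  Latitude: 83 + 51.8465/60 = 83.8641083
  S → negative
  Lon: 51.7708′ = 0.862847°; total 0.8628467
  W → negative
Point 6:
  φ: 43.0687′ = 0.717812°; total 43.7178117
  N → positive
  Lon: 145 + 57.3/60 = 145.9550000
  W ⇒ negate

1. -49.985000, -52.988838
2. 10.957917, -154.150283
3. -2.735317, -22.410333
4. -33.617772, -177.850167
5. -83.864108, -0.862847
6. 43.717812, -145.955000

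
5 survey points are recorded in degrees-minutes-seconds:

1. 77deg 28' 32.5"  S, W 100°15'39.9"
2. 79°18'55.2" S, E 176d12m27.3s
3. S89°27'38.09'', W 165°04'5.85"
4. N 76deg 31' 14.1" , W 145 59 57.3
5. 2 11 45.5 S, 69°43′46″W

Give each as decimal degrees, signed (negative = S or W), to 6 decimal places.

1. -77.475694, -100.261083
2. -79.315333, 176.207583
3. -89.460581, -165.068292
4. 76.520583, -145.999250
5. -2.195972, -69.729444

Point 1:
  Latitude: 77° + 28/60 + 32.5/3600 = 77 + 0.466667 + 0.009028 = 77.4756944
  hemisphere S, so the sign is −
  Lon: 100° + 15/60 + 39.9/3600 = 100 + 0.250000 + 0.011083 = 100.2610833
  W → negative
Point 2:
  Lat: 79 + 18/60 + 55.2/3600 = 79.3153333
  S → negative
  Lon: 176° + 12/60 + 27.3/3600 = 176 + 0.200000 + 0.007583 = 176.2075833
  E → positive
Point 3:
  φ: 89 + 27/60 + 38.09/3600 = 89.4605806
  S → negative
  Longitude: 165° + 4/60 + 5.85/3600 = 165 + 0.066667 + 0.001625 = 165.0682917
  W → negative
Point 4:
  Lat: 31′ + 14.1″ = 31.23500′; 76 + 31.23500/60 = 76.5205833
  N ⇒ keep positive
  Longitude: 145° + 59/60 + 57.3/3600 = 145 + 0.983333 + 0.015917 = 145.9992500
  hemisphere W, so the sign is −
Point 5:
  Latitude: 2 + 11/60 + 45.5/3600 = 2.1959722
  hemisphere S, so the sign is −
  Lon: 69 + 43/60 + 46/3600 = 69.7294444
  W → negative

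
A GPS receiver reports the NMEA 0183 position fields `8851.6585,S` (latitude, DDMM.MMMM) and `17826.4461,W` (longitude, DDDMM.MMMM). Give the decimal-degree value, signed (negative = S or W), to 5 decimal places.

-88.86098, -178.44077

φ: degrees = first 2 digits = 88, minutes = 51.6585; 88 + 51.6585/60 = 88.860975
S ⇒ negate
Longitude: split at 3 digits → 178° and 26.4461′; 178 + 26.4461/60 = 178.440768
W → negative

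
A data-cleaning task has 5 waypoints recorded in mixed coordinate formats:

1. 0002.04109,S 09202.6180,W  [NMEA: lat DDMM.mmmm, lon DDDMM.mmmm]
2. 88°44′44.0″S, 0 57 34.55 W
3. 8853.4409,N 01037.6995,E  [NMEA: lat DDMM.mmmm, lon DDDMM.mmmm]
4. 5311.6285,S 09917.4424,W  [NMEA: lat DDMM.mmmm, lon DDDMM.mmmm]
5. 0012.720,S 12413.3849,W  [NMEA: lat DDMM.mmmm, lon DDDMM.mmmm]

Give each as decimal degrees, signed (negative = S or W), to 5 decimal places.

Point 1:
  Lat: degrees = first 2 digits = 0, minutes = 2.04109; 0 + 2.04109/60 = 0.034018
  hemisphere S, so the sign is −
  Longitude: degrees = first 3 digits = 92, minutes = 2.618; 92 + 2.618/60 = 92.043633
  W → negative
Point 2:
  Lat: 44′ + 44″ = 44.73333′; 88 + 44.73333/60 = 88.745556
  S → negative
  Lon: 0 + 57/60 + 34.55/3600 = 0.959597
  hemisphere W, so the sign is −
Point 3:
  Latitude: split at 2 digits → 88° and 53.4409′; 88 + 53.4409/60 = 88.890682
  N ⇒ keep positive
  Longitude: split at 3 digits → 010° and 37.6995′; 10 + 37.6995/60 = 10.628325
  E → positive
Point 4:
  φ: degrees = first 2 digits = 53, minutes = 11.6285; 53 + 11.6285/60 = 53.193808
  hemisphere S, so the sign is −
  λ: degrees = first 3 digits = 99, minutes = 17.4424; 99 + 17.4424/60 = 99.290707
  W → negative
Point 5:
  Latitude: degrees = first 2 digits = 0, minutes = 12.72; 0 + 12.72/60 = 0.212000
  S → negative
  Lon: degrees = first 3 digits = 124, minutes = 13.3849; 124 + 13.3849/60 = 124.223082
  W ⇒ negate

1. -0.03402, -92.04363
2. -88.74556, -0.95960
3. 88.89068, 10.62833
4. -53.19381, -99.29071
5. -0.21200, -124.22308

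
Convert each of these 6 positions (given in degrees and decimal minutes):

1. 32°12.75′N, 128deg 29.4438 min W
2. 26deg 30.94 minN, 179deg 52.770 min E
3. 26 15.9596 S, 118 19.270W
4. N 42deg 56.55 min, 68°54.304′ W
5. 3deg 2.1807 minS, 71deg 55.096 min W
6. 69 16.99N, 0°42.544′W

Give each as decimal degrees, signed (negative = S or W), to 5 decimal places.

Point 1:
  Lat: 12.75′ = 0.212500°; total 32.212500
  N → positive
  Longitude: 29.4438′ = 0.490730°; total 128.490730
  hemisphere W, so the sign is −
Point 2:
  Latitude: 26 + 30.94/60 = 26.515667
  N → positive
  Lon: 179 + 52.77/60 = 179.879500
  E → positive
Point 3:
  Latitude: 26 + 15.9596/60 = 26.265993
  hemisphere S, so the sign is −
  Lon: 19.27′ = 0.321167°; total 118.321167
  hemisphere W, so the sign is −
Point 4:
  Lat: 42 + 56.55/60 = 42.942500
  N ⇒ keep positive
  Lon: 54.304′ = 0.905067°; total 68.905067
  W → negative
Point 5:
  Latitude: 2.1807′ = 0.036345°; total 3.036345
  hemisphere S, so the sign is −
  Longitude: 71 + 55.096/60 = 71.918267
  W ⇒ negate
Point 6:
  φ: 16.99′ = 0.283167°; total 69.283167
  N → positive
  λ: 0 + 42.544/60 = 0.709067
  W → negative

1. 32.21250, -128.49073
2. 26.51567, 179.87950
3. -26.26599, -118.32117
4. 42.94250, -68.90507
5. -3.03635, -71.91827
6. 69.28317, -0.70907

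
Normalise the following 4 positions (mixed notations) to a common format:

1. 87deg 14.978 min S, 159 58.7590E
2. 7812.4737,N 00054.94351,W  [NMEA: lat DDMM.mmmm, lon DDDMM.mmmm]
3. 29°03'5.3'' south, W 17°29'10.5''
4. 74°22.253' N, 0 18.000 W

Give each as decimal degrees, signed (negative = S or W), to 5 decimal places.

Point 1:
  Latitude: 14.978′ = 0.249633°; total 87.249633
  S → negative
  λ: 159 + 58.759/60 = 159.979317
  E → positive
Point 2:
  Lat: degrees = first 2 digits = 78, minutes = 12.4737; 78 + 12.4737/60 = 78.207895
  N → positive
  Longitude: split at 3 digits → 000° and 54.94351′; 0 + 54.94351/60 = 0.915725
  hemisphere W, so the sign is −
Point 3:
  φ: 3′ + 5.3″ = 3.08833′; 29 + 3.08833/60 = 29.051472
  hemisphere S, so the sign is −
  λ: 17 + 29/60 + 10.5/3600 = 17.486250
  W ⇒ negate
Point 4:
  φ: 74 + 22.253/60 = 74.370883
  N ⇒ keep positive
  λ: 18′ = 0.300000°; total 0.300000
  hemisphere W, so the sign is −

1. -87.24963, 159.97932
2. 78.20790, -0.91573
3. -29.05147, -17.48625
4. 74.37088, -0.30000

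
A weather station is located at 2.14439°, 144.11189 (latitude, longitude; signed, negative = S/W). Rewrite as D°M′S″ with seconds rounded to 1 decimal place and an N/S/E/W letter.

Latitude: 0.144390° → 8.66340′; 0.66340 × 60 = 39.804″
Longitude: 0.111890 × 60 = 6.71340′ → 6′, remainder × 60 = 42.804″

2°08′39.8″ N, 144°06′42.8″ E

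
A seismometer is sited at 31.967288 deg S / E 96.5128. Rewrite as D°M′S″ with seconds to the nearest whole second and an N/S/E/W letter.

Latitude: 0.967288° → 58.03728′; 0.03728 × 60 = 2.24″
Lon: 0.512800° → 30.76800′; 0.76800 × 60 = 46.08″

31°58′2″ S, 96°30′46″ E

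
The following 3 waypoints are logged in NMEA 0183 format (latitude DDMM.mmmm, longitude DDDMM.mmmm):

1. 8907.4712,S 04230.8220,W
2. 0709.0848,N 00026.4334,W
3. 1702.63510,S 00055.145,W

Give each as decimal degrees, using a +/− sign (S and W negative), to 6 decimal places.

1. -89.124520, -42.513700
2. 7.151413, -0.440557
3. -17.043918, -0.919083

Point 1:
  φ: split at 2 digits → 89° and 7.4712′; 89 + 7.4712/60 = 89.1245200
  S → negative
  Lon: split at 3 digits → 042° and 30.822′; 42 + 30.822/60 = 42.5137000
  hemisphere W, so the sign is −
Point 2:
  Latitude: degrees = first 2 digits = 7, minutes = 9.0848; 7 + 9.0848/60 = 7.1514133
  N ⇒ keep positive
  λ: degrees = first 3 digits = 0, minutes = 26.4334; 0 + 26.4334/60 = 0.4405567
  W → negative
Point 3:
  Latitude: degrees = first 2 digits = 17, minutes = 2.6351; 17 + 2.6351/60 = 17.0439183
  hemisphere S, so the sign is −
  λ: degrees = first 3 digits = 0, minutes = 55.145; 0 + 55.145/60 = 0.9190833
  hemisphere W, so the sign is −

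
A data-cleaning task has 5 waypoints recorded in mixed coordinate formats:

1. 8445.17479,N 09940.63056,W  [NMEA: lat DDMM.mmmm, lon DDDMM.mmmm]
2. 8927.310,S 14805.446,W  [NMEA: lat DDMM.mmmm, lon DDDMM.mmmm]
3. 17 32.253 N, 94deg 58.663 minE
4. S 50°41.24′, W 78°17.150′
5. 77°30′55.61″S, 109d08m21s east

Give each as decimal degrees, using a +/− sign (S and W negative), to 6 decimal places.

1. 84.752913, -99.677176
2. -89.455167, -148.090767
3. 17.537550, 94.977717
4. -50.687333, -78.285833
5. -77.515447, 109.139167

Point 1:
  φ: split at 2 digits → 84° and 45.17479′; 84 + 45.17479/60 = 84.7529132
  N ⇒ keep positive
  λ: degrees = first 3 digits = 99, minutes = 40.63056; 99 + 40.63056/60 = 99.6771760
  W ⇒ negate
Point 2:
  φ: split at 2 digits → 89° and 27.31′; 89 + 27.31/60 = 89.4551667
  S → negative
  λ: split at 3 digits → 148° and 5.446′; 148 + 5.446/60 = 148.0907667
  W ⇒ negate
Point 3:
  Latitude: 17 + 32.253/60 = 17.5375500
  N → positive
  Longitude: 94 + 58.663/60 = 94.9777167
  E ⇒ keep positive
Point 4:
  Latitude: 50 + 41.24/60 = 50.6873333
  S → negative
  Lon: 78 + 17.15/60 = 78.2858333
  W → negative
Point 5:
  Latitude: 30′ + 55.61″ = 30.92683′; 77 + 30.92683/60 = 77.5154472
  S → negative
  Longitude: 109° + 8/60 + 21/3600 = 109 + 0.133333 + 0.005833 = 109.1391667
  E → positive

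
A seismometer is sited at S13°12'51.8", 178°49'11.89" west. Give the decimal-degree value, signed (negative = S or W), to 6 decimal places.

-13.214389, -178.819969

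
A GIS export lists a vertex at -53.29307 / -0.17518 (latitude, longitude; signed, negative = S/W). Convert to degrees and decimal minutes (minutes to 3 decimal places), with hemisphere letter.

53° 17.584′ S, 0° 10.511′ W

Latitude is negative → S; |value| = 53.293070
Latitude: minutes = (53.293070 − 53) × 60 = 17.58420
Longitude is negative → W; |value| = 0.175180
λ: fractional part 0.175180 → 10.51080 minutes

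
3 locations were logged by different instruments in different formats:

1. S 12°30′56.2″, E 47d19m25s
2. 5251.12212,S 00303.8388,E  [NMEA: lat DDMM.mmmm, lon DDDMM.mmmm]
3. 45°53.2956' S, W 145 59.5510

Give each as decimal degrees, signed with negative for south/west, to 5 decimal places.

Point 1:
  Latitude: 12° + 30/60 + 56.2/3600 = 12 + 0.500000 + 0.015611 = 12.515611
  S → negative
  Longitude: 47° + 19/60 + 25/3600 = 47 + 0.316667 + 0.006944 = 47.323611
  E ⇒ keep positive
Point 2:
  Lat: degrees = first 2 digits = 52, minutes = 51.12212; 52 + 51.12212/60 = 52.852035
  hemisphere S, so the sign is −
  λ: degrees = first 3 digits = 3, minutes = 3.8388; 3 + 3.8388/60 = 3.063980
  E → positive
Point 3:
  φ: 53.2956′ = 0.888260°; total 45.888260
  hemisphere S, so the sign is −
  Lon: 59.551′ = 0.992517°; total 145.992517
  W ⇒ negate

1. -12.51561, 47.32361
2. -52.85204, 3.06398
3. -45.88826, -145.99252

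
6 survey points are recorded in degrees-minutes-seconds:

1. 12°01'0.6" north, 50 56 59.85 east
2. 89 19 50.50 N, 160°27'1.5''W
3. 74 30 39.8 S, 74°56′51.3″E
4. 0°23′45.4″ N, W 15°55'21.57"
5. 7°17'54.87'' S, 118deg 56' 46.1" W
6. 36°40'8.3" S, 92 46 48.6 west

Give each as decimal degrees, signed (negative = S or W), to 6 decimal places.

Point 1:
  Lat: 12° + 1/60 + 0.6/3600 = 12 + 0.016667 + 0.000167 = 12.0168333
  N ⇒ keep positive
  Longitude: 50 + 56/60 + 59.85/3600 = 50.9499583
  E ⇒ keep positive
Point 2:
  φ: 19′ + 50.5″ = 19.84167′; 89 + 19.84167/60 = 89.3306944
  N → positive
  Longitude: 160 + 27/60 + 1.5/3600 = 160.4504167
  W ⇒ negate
Point 3:
  φ: 74° + 30/60 + 39.8/3600 = 74 + 0.500000 + 0.011056 = 74.5110556
  S ⇒ negate
  Longitude: 74° + 56/60 + 51.3/3600 = 74 + 0.933333 + 0.014250 = 74.9475833
  E → positive
Point 4:
  φ: 0° + 23/60 + 45.4/3600 = 0 + 0.383333 + 0.012611 = 0.3959444
  N ⇒ keep positive
  λ: 15 + 55/60 + 21.57/3600 = 15.9226583
  W ⇒ negate
Point 5:
  φ: 7° + 17/60 + 54.87/3600 = 7 + 0.283333 + 0.015242 = 7.2985750
  hemisphere S, so the sign is −
  Lon: 118 + 56/60 + 46.1/3600 = 118.9461389
  hemisphere W, so the sign is −
Point 6:
  Latitude: 36 + 40/60 + 8.3/3600 = 36.6689722
  hemisphere S, so the sign is −
  Lon: 46′ + 48.6″ = 46.81000′; 92 + 46.81000/60 = 92.7801667
  W ⇒ negate

1. 12.016833, 50.949958
2. 89.330694, -160.450417
3. -74.511056, 74.947583
4. 0.395944, -15.922658
5. -7.298575, -118.946139
6. -36.668972, -92.780167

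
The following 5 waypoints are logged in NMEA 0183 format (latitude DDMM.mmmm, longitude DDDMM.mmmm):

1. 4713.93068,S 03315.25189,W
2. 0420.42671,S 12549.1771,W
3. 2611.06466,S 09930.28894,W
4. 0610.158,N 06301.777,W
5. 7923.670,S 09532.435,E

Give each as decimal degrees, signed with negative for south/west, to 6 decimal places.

1. -47.232178, -33.254198
2. -4.340445, -125.819618
3. -26.184411, -99.504816
4. 6.169300, -63.029617
5. -79.394500, 95.540583

Point 1:
  Latitude: split at 2 digits → 47° and 13.93068′; 47 + 13.93068/60 = 47.2321780
  hemisphere S, so the sign is −
  λ: split at 3 digits → 033° and 15.25189′; 33 + 15.25189/60 = 33.2541982
  W ⇒ negate
Point 2:
  Latitude: degrees = first 2 digits = 4, minutes = 20.42671; 4 + 20.42671/60 = 4.3404452
  S ⇒ negate
  Lon: split at 3 digits → 125° and 49.1771′; 125 + 49.1771/60 = 125.8196183
  W ⇒ negate
Point 3:
  φ: degrees = first 2 digits = 26, minutes = 11.06466; 26 + 11.06466/60 = 26.1844110
  S ⇒ negate
  Longitude: degrees = first 3 digits = 99, minutes = 30.28894; 99 + 30.28894/60 = 99.5048157
  W ⇒ negate
Point 4:
  Latitude: degrees = first 2 digits = 6, minutes = 10.158; 6 + 10.158/60 = 6.1693000
  N ⇒ keep positive
  Lon: degrees = first 3 digits = 63, minutes = 1.777; 63 + 1.777/60 = 63.0296167
  W → negative
Point 5:
  Latitude: split at 2 digits → 79° and 23.67′; 79 + 23.67/60 = 79.3945000
  hemisphere S, so the sign is −
  λ: split at 3 digits → 095° and 32.435′; 95 + 32.435/60 = 95.5405833
  E → positive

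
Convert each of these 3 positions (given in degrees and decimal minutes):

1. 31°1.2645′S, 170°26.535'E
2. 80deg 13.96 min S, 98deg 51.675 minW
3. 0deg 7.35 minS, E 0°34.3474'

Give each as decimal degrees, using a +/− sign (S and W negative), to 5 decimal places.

1. -31.02108, 170.44225
2. -80.23267, -98.86125
3. -0.12250, 0.57246

Point 1:
  φ: 1.2645′ = 0.021075°; total 31.021075
  S ⇒ negate
  Lon: 170 + 26.535/60 = 170.442250
  E → positive
Point 2:
  Lat: 80 + 13.96/60 = 80.232667
  hemisphere S, so the sign is −
  Lon: 51.675′ = 0.861250°; total 98.861250
  W ⇒ negate
Point 3:
  φ: 7.35′ = 0.122500°; total 0.122500
  S → negative
  λ: 34.3474′ = 0.572457°; total 0.572457
  E → positive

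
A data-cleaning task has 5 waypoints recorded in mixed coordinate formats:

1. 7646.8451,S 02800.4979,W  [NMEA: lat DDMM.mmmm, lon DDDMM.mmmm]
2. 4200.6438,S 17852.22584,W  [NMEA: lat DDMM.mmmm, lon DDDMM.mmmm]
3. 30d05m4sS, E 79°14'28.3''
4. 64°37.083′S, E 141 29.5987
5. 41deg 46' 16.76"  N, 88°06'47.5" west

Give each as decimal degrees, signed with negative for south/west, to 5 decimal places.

1. -76.78075, -28.00830
2. -42.01073, -178.87043
3. -30.08444, 79.24119
4. -64.61805, 141.49331
5. 41.77132, -88.11319

Point 1:
  φ: degrees = first 2 digits = 76, minutes = 46.8451; 76 + 46.8451/60 = 76.780752
  hemisphere S, so the sign is −
  λ: degrees = first 3 digits = 28, minutes = 0.4979; 28 + 0.4979/60 = 28.008298
  W ⇒ negate
Point 2:
  φ: degrees = first 2 digits = 42, minutes = 0.6438; 42 + 0.6438/60 = 42.010730
  S ⇒ negate
  Longitude: degrees = first 3 digits = 178, minutes = 52.22584; 178 + 52.22584/60 = 178.870431
  hemisphere W, so the sign is −
Point 3:
  Lat: 5′ + 4″ = 5.06667′; 30 + 5.06667/60 = 30.084444
  S → negative
  λ: 79 + 14/60 + 28.3/3600 = 79.241194
  E ⇒ keep positive
Point 4:
  Latitude: 37.083′ = 0.618050°; total 64.618050
  S → negative
  Longitude: 141 + 29.5987/60 = 141.493312
  E → positive
Point 5:
  Latitude: 46′ + 16.76″ = 46.27933′; 41 + 46.27933/60 = 41.771322
  N ⇒ keep positive
  λ: 88° + 6/60 + 47.5/3600 = 88 + 0.100000 + 0.013194 = 88.113194
  W ⇒ negate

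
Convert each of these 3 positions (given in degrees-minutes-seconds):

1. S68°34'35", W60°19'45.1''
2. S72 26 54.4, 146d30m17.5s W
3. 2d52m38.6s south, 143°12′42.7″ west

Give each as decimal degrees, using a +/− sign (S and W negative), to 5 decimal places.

1. -68.57639, -60.32919
2. -72.44844, -146.50486
3. -2.87739, -143.21186

Point 1:
  φ: 68° + 34/60 + 35/3600 = 68 + 0.566667 + 0.009722 = 68.576389
  S ⇒ negate
  Longitude: 60 + 19/60 + 45.1/3600 = 60.329194
  W → negative
Point 2:
  φ: 72° + 26/60 + 54.4/3600 = 72 + 0.433333 + 0.015111 = 72.448444
  S ⇒ negate
  Longitude: 146 + 30/60 + 17.5/3600 = 146.504861
  hemisphere W, so the sign is −
Point 3:
  Lat: 52′ + 38.6″ = 52.64333′; 2 + 52.64333/60 = 2.877389
  S ⇒ negate
  Longitude: 12′ + 42.7″ = 12.71167′; 143 + 12.71167/60 = 143.211861
  hemisphere W, so the sign is −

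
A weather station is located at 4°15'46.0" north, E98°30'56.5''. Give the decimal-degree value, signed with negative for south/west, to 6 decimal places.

4.262778, 98.515694

Latitude: 15′ + 46″ = 15.76667′; 4 + 15.76667/60 = 4.2627778
N → positive
Longitude: 30′ + 56.5″ = 30.94167′; 98 + 30.94167/60 = 98.5156944
E ⇒ keep positive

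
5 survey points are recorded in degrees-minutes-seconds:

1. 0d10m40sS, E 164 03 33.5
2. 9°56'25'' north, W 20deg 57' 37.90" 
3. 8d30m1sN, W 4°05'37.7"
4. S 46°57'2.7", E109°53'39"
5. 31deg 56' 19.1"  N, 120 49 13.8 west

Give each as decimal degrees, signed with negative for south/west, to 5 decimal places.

Point 1:
  φ: 0 + 10/60 + 40/3600 = 0.177778
  S ⇒ negate
  Longitude: 164° + 3/60 + 33.5/3600 = 164 + 0.050000 + 0.009306 = 164.059306
  E ⇒ keep positive
Point 2:
  φ: 9° + 56/60 + 25/3600 = 9 + 0.933333 + 0.006944 = 9.940278
  N → positive
  Longitude: 57′ + 37.9″ = 57.63167′; 20 + 57.63167/60 = 20.960528
  hemisphere W, so the sign is −
Point 3:
  φ: 8 + 30/60 + 1/3600 = 8.500278
  N → positive
  λ: 5′ + 37.7″ = 5.62833′; 4 + 5.62833/60 = 4.093806
  W ⇒ negate
Point 4:
  Lat: 46° + 57/60 + 2.7/3600 = 46 + 0.950000 + 0.000750 = 46.950750
  S ⇒ negate
  Lon: 53′ + 39″ = 53.65000′; 109 + 53.65000/60 = 109.894167
  E ⇒ keep positive
Point 5:
  Latitude: 56′ + 19.1″ = 56.31833′; 31 + 56.31833/60 = 31.938639
  N → positive
  λ: 120° + 49/60 + 13.8/3600 = 120 + 0.816667 + 0.003833 = 120.820500
  W → negative

1. -0.17778, 164.05931
2. 9.94028, -20.96053
3. 8.50028, -4.09381
4. -46.95075, 109.89417
5. 31.93864, -120.82050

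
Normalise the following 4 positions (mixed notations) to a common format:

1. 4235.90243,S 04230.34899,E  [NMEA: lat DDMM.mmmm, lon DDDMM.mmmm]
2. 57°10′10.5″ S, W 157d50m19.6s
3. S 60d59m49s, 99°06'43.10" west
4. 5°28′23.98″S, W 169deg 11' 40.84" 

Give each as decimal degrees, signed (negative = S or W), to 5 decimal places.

Point 1:
  Lat: split at 2 digits → 42° and 35.90243′; 42 + 35.90243/60 = 42.598374
  hemisphere S, so the sign is −
  Longitude: degrees = first 3 digits = 42, minutes = 30.34899; 42 + 30.34899/60 = 42.505817
  E → positive
Point 2:
  Lat: 57° + 10/60 + 10.5/3600 = 57 + 0.166667 + 0.002917 = 57.169583
  S → negative
  λ: 157° + 50/60 + 19.6/3600 = 157 + 0.833333 + 0.005444 = 157.838778
  W ⇒ negate
Point 3:
  Latitude: 60° + 59/60 + 49/3600 = 60 + 0.983333 + 0.013611 = 60.996944
  hemisphere S, so the sign is −
  λ: 99° + 6/60 + 43.1/3600 = 99 + 0.100000 + 0.011972 = 99.111972
  W → negative
Point 4:
  φ: 28′ + 23.98″ = 28.39967′; 5 + 28.39967/60 = 5.473328
  S → negative
  Lon: 11′ + 40.84″ = 11.68067′; 169 + 11.68067/60 = 169.194678
  hemisphere W, so the sign is −

1. -42.59837, 42.50582
2. -57.16958, -157.83878
3. -60.99694, -99.11197
4. -5.47333, -169.19468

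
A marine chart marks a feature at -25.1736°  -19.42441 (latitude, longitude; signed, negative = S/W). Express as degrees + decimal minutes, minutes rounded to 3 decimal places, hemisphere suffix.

25° 10.416′ S, 19° 25.465′ W

Latitude is negative → S; |value| = 25.173600
Lat: fractional part 0.173600 → 10.41600 minutes
Longitude is negative → W; |value| = 19.424410
λ: minutes = (19.424410 − 19) × 60 = 25.46460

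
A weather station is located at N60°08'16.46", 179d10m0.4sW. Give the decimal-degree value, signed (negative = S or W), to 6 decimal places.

Latitude: 8′ + 16.46″ = 8.27433′; 60 + 8.27433/60 = 60.1379056
N → positive
Lon: 179 + 10/60 + 0.4/3600 = 179.1667778
W ⇒ negate

60.137906, -179.166778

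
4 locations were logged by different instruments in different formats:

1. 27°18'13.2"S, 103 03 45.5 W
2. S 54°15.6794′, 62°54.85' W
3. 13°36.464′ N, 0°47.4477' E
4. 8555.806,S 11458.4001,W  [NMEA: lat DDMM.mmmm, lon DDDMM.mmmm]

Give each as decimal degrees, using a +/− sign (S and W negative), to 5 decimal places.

Point 1:
  Lat: 27° + 18/60 + 13.2/3600 = 27 + 0.300000 + 0.003667 = 27.303667
  S ⇒ negate
  Lon: 3′ + 45.5″ = 3.75833′; 103 + 3.75833/60 = 103.062639
  W → negative
Point 2:
  Lat: 15.6794′ = 0.261323°; total 54.261323
  S ⇒ negate
  Lon: 62 + 54.85/60 = 62.914167
  hemisphere W, so the sign is −
Point 3:
  Lat: 36.464′ = 0.607733°; total 13.607733
  N → positive
  λ: 0 + 47.4477/60 = 0.790795
  E → positive
Point 4:
  Latitude: split at 2 digits → 85° and 55.806′; 85 + 55.806/60 = 85.930100
  S ⇒ negate
  Lon: split at 3 digits → 114° and 58.4001′; 114 + 58.4001/60 = 114.973335
  hemisphere W, so the sign is −

1. -27.30367, -103.06264
2. -54.26132, -62.91417
3. 13.60773, 0.79080
4. -85.93010, -114.97334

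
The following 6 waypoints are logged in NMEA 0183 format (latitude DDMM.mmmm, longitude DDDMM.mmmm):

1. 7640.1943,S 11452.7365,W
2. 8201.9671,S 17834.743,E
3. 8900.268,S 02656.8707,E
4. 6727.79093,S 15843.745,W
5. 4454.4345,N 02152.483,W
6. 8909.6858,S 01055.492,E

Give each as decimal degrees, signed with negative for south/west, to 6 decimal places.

Point 1:
  Latitude: degrees = first 2 digits = 76, minutes = 40.1943; 76 + 40.1943/60 = 76.6699050
  S ⇒ negate
  Lon: split at 3 digits → 114° and 52.7365′; 114 + 52.7365/60 = 114.8789417
  W → negative
Point 2:
  φ: degrees = first 2 digits = 82, minutes = 1.9671; 82 + 1.9671/60 = 82.0327850
  S ⇒ negate
  Longitude: degrees = first 3 digits = 178, minutes = 34.743; 178 + 34.743/60 = 178.5790500
  E → positive
Point 3:
  Lat: degrees = first 2 digits = 89, minutes = 0.268; 89 + 0.268/60 = 89.0044667
  hemisphere S, so the sign is −
  λ: split at 3 digits → 026° and 56.8707′; 26 + 56.8707/60 = 26.9478450
  E → positive
Point 4:
  Lat: split at 2 digits → 67° and 27.79093′; 67 + 27.79093/60 = 67.4631822
  S → negative
  Longitude: degrees = first 3 digits = 158, minutes = 43.745; 158 + 43.745/60 = 158.7290833
  hemisphere W, so the sign is −
Point 5:
  Lat: split at 2 digits → 44° and 54.4345′; 44 + 54.4345/60 = 44.9072417
  N → positive
  Lon: degrees = first 3 digits = 21, minutes = 52.483; 21 + 52.483/60 = 21.8747167
  hemisphere W, so the sign is −
Point 6:
  φ: split at 2 digits → 89° and 9.6858′; 89 + 9.6858/60 = 89.1614300
  hemisphere S, so the sign is −
  λ: degrees = first 3 digits = 10, minutes = 55.492; 10 + 55.492/60 = 10.9248667
  E ⇒ keep positive

1. -76.669905, -114.878942
2. -82.032785, 178.579050
3. -89.004467, 26.947845
4. -67.463182, -158.729083
5. 44.907242, -21.874717
6. -89.161430, 10.924867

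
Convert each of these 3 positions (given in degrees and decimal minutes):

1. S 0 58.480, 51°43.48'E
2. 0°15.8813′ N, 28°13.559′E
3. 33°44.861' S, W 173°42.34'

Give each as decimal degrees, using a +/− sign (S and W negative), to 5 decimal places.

Point 1:
  Latitude: 0 + 58.48/60 = 0.974667
  S → negative
  λ: 51 + 43.48/60 = 51.724667
  E → positive
Point 2:
  φ: 0 + 15.8813/60 = 0.264688
  N ⇒ keep positive
  λ: 28 + 13.559/60 = 28.225983
  E → positive
Point 3:
  Lat: 44.861′ = 0.747683°; total 33.747683
  S ⇒ negate
  λ: 42.34′ = 0.705667°; total 173.705667
  W ⇒ negate

1. -0.97467, 51.72467
2. 0.26469, 28.22598
3. -33.74768, -173.70567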